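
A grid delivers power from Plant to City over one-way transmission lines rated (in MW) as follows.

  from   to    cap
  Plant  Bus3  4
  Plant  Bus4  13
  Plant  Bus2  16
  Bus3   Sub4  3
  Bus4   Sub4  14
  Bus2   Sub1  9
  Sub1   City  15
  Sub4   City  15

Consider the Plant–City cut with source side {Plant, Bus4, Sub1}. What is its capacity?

49

Edges leaving {Plant, Bus4, Sub1}: Plant→Bus3 (4), Plant→Bus2 (16), Bus4→Sub4 (14), Sub1→City (15).
Cut capacity = 4 + 16 + 14 + 15 = 49.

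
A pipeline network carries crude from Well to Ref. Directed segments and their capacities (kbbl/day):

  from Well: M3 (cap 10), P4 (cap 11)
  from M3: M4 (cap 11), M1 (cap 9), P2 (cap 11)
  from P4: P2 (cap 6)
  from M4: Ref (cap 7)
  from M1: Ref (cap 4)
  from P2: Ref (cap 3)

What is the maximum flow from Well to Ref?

Augment Well→M3→M4→Ref: bottleneck 7, flow now 7.
Augment Well→M3→M1→Ref: bottleneck 3, flow now 10.
Augment Well→P4→P2→Ref: bottleneck 3, flow now 13.
No augmenting path remains; maximum flow = 13.
In the residual graph, reachable from Well: {Well, P4, P2}.
Min-cut edges: Well→M3 (10), P2→Ref (3); capacity 10 + 3 = 13.
This cut is saturated, so no flow can exceed 13.

13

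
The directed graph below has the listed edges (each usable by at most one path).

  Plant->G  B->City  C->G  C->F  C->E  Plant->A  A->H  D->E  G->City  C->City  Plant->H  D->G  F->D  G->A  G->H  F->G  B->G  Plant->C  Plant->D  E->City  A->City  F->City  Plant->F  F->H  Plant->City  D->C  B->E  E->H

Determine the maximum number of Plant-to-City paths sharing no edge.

6

Assign every edge capacity 1; by Menger, the answer equals the max flow.
Path Plant→City (+1); total 1.
Path Plant→A→City (+1); total 2.
Path Plant→C→City (+1); total 3.
Path Plant→F→City (+1); total 4.
Path Plant→G→City (+1); total 5.
Path Plant→D→E→City (+1); total 6.
No residual Plant→City path; max flow = 6.
Certifying cut of size 6: {Plant→A, Plant→C, Plant→City, Plant→D, Plant→F, Plant→G}.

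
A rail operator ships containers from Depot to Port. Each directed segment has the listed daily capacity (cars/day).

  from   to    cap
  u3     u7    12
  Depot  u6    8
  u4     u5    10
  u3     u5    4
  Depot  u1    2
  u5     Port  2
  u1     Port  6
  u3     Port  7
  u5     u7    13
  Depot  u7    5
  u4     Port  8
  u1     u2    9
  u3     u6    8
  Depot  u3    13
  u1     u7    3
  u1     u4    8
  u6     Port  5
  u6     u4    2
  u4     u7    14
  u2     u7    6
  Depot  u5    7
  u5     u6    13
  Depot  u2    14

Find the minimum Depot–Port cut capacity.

18

Augment Depot→u1→Port: bottleneck 2, flow now 2.
Augment Depot→u3→Port: bottleneck 7, flow now 9.
Augment Depot→u5→Port: bottleneck 2, flow now 11.
Augment Depot→u6→Port: bottleneck 5, flow now 16.
Augment Depot→u6→u4→Port: bottleneck 2, flow now 18.
No augmenting path remains; maximum flow = 18.
By max-flow min-cut, the minimum cut capacity equals the max flow.
In the residual graph, reachable from Depot: {Depot, u2, u3, u5, u6, u7}.
Min-cut edges: Depot→u1 (2), u3→Port (7), u5→Port (2), u6→u4 (2), u6→Port (5); capacity 2 + 7 + 2 + 2 + 5 = 18.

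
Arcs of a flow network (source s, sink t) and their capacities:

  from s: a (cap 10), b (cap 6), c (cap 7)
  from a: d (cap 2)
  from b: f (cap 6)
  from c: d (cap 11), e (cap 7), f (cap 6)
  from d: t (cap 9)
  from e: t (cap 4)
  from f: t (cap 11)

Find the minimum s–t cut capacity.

15

Augment s→a→d→t: bottleneck 2, flow now 2.
Augment s→b→f→t: bottleneck 6, flow now 8.
Augment s→c→d→t: bottleneck 7, flow now 15.
No augmenting path remains; maximum flow = 15.
By max-flow min-cut, the minimum cut capacity equals the max flow.
In the residual graph, reachable from s: {s, a}.
Min-cut edges: s→b (6), s→c (7), a→d (2); capacity 6 + 7 + 2 = 15.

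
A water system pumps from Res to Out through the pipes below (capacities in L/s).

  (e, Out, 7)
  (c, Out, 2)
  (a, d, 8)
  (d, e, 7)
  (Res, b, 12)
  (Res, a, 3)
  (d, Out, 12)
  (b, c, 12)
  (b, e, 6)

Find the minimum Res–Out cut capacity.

11

Augment Res→a→d→Out: bottleneck 3, flow now 3.
Augment Res→b→c→Out: bottleneck 2, flow now 5.
Augment Res→b→e→Out: bottleneck 6, flow now 11.
No augmenting path remains; maximum flow = 11.
By max-flow min-cut, the minimum cut capacity equals the max flow.
In the residual graph, reachable from Res: {Res, b, c}.
Min-cut edges: Res→a (3), b→e (6), c→Out (2); capacity 3 + 6 + 2 = 11.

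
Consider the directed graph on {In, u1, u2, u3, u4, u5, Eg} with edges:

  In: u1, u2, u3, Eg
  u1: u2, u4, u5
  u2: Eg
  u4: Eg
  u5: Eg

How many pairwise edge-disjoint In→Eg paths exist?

3

Assign every edge capacity 1; by Menger, the answer equals the max flow.
Path In→Eg (+1); total 1.
Path In→u2→Eg (+1); total 2.
Path In→u1→u4→Eg (+1); total 3.
No residual In→Eg path; max flow = 3.
Certifying cut of size 3: {In→Eg, In→u1, In→u2}.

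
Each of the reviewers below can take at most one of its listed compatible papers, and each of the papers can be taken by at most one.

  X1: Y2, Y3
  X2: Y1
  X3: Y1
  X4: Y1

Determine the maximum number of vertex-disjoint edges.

2

Unit-capacity flow: source→left, listed edges, right→sink; max matching = max flow.
Augmenting path X1→Y2 (+1); matched 1.
Augmenting path X2→Y1 (+1); matched 2.
No augmenting path remains; maximum matching = 2.
König certificate: {X1, Y1} is a vertex cover of size 2 (every listed pair touches it), so no matching can be larger.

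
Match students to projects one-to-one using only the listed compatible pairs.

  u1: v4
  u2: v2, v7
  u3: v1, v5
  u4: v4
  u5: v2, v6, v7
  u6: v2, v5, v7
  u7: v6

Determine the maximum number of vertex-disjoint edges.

6

Unit-capacity flow: source→left, listed edges, right→sink; max matching = max flow.
Augmenting path u1→v4 (+1); matched 1.
Augmenting path u2→v2 (+1); matched 2.
Augmenting path u3→v1 (+1); matched 3.
Augmenting path u5→v6 (+1); matched 4.
Augmenting path u6→v5 (+1); matched 5.
Augmenting path u7→v6→u5→v7 (+1); matched 6.
No augmenting path remains; maximum matching = 6.
König certificate: {u2, u3, u5, u6, u7, v4} is a vertex cover of size 6 (every listed pair touches it), so no matching can be larger.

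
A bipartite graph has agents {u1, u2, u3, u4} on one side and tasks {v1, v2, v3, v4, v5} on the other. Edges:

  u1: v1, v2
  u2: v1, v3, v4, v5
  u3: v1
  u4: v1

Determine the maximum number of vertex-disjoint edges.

3

Unit-capacity flow: source→left, listed edges, right→sink; max matching = max flow.
Augmenting path u1→v1 (+1); matched 1.
Augmenting path u2→v3 (+1); matched 2.
Augmenting path u3→v1→u1→v2 (+1); matched 3.
No augmenting path remains; maximum matching = 3.
König certificate: {u1, u2, v1} is a vertex cover of size 3 (every listed pair touches it), so no matching can be larger.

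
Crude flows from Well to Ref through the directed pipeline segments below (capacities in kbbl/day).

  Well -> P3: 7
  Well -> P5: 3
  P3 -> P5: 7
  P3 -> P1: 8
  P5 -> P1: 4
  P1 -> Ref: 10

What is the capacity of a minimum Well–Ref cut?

Augment Well→P3→P1→Ref: bottleneck 7, flow now 7.
Augment Well→P5→P1→Ref: bottleneck 3, flow now 10.
No augmenting path remains; maximum flow = 10.
By max-flow min-cut, the minimum cut capacity equals the max flow.
In the residual graph, reachable from Well: {Well}.
Min-cut edges: Well→P3 (7), Well→P5 (3); capacity 7 + 3 = 10.

10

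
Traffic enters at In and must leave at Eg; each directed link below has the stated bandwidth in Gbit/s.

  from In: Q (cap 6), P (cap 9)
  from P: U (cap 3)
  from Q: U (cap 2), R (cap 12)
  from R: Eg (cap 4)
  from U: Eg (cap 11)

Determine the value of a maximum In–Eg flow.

Augment In→P→U→Eg: bottleneck 3, flow now 3.
Augment In→Q→R→Eg: bottleneck 4, flow now 7.
Augment In→Q→U→Eg: bottleneck 2, flow now 9.
No augmenting path remains; maximum flow = 9.
In the residual graph, reachable from In: {In, P}.
Min-cut edges: In→Q (6), P→U (3); capacity 6 + 3 = 9.
This cut is saturated, so no flow can exceed 9.

9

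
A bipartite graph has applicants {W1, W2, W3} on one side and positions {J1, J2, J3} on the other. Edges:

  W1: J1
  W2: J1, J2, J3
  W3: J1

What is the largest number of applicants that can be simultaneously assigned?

2

Unit-capacity flow: source→left, listed edges, right→sink; max matching = max flow.
Augmenting path W1→J1 (+1); matched 1.
Augmenting path W2→J2 (+1); matched 2.
No augmenting path remains; maximum matching = 2.
König certificate: {W2, J1} is a vertex cover of size 2 (every listed pair touches it), so no matching can be larger.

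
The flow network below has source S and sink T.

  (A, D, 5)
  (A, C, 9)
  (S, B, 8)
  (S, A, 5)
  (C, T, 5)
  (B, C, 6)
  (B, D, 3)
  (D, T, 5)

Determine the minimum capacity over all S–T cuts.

10

Augment S→A→C→T: bottleneck 5, flow now 5.
Augment S→B→D→T: bottleneck 3, flow now 8.
Augment S→B→C→A→D→T: bottleneck 2, flow now 10. (uses reverse residual edge)
No augmenting path remains; maximum flow = 10.
By max-flow min-cut, the minimum cut capacity equals the max flow.
In the residual graph, reachable from S: {S, A, B, C, D}.
Min-cut edges: C→T (5), D→T (5); capacity 5 + 5 = 10.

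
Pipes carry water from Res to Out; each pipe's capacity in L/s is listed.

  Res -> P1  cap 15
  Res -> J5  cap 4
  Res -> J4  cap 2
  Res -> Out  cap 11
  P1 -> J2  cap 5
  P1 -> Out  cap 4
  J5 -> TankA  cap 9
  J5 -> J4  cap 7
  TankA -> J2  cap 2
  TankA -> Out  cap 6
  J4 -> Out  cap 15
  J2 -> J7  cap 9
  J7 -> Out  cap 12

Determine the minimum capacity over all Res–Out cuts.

26

Augment Res→Out: bottleneck 11, flow now 11.
Augment Res→P1→Out: bottleneck 4, flow now 15.
Augment Res→J4→Out: bottleneck 2, flow now 17.
Augment Res→J5→TankA→Out: bottleneck 4, flow now 21.
Augment Res→P1→J2→J7→Out: bottleneck 5, flow now 26.
No augmenting path remains; maximum flow = 26.
By max-flow min-cut, the minimum cut capacity equals the max flow.
In the residual graph, reachable from Res: {Res, P1}.
Min-cut edges: Res→J5 (4), Res→J4 (2), Res→Out (11), P1→J2 (5), P1→Out (4); capacity 4 + 2 + 11 + 5 + 4 = 26.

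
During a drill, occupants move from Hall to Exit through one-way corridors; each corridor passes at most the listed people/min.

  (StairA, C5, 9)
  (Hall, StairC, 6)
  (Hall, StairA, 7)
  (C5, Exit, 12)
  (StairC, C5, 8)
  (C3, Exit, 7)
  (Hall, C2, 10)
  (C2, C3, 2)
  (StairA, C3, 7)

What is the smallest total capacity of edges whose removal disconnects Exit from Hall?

Augment Hall→C2→C3→Exit: bottleneck 2, flow now 2.
Augment Hall→StairC→C5→Exit: bottleneck 6, flow now 8.
Augment Hall→StairA→C5→Exit: bottleneck 6, flow now 14.
Augment Hall→StairA→C3→Exit: bottleneck 1, flow now 15.
No augmenting path remains; maximum flow = 15.
By max-flow min-cut, the minimum cut capacity equals the max flow.
In the residual graph, reachable from Hall: {Hall, C2}.
Min-cut edges: Hall→StairC (6), Hall→StairA (7), C2→C3 (2); capacity 6 + 7 + 2 = 15.

15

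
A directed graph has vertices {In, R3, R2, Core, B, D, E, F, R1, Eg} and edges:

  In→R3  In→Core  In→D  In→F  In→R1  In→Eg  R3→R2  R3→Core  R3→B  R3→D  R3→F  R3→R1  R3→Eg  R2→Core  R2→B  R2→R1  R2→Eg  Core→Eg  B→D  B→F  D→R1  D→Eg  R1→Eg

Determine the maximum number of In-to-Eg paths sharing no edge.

Assign every edge capacity 1; by Menger, the answer equals the max flow.
Path In→Eg (+1); total 1.
Path In→R3→Eg (+1); total 2.
Path In→Core→Eg (+1); total 3.
Path In→D→Eg (+1); total 4.
Path In→R1→Eg (+1); total 5.
No residual In→Eg path; max flow = 5.
Certifying cut of size 5: {In→Core, In→D, In→Eg, In→R1, In→R3}.

5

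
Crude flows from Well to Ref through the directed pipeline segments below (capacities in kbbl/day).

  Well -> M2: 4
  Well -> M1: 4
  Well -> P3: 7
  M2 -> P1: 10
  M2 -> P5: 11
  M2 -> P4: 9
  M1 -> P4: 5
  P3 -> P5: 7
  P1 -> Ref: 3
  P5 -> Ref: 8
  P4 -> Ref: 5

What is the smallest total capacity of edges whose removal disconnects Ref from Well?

15

Augment Well→M2→P1→Ref: bottleneck 3, flow now 3.
Augment Well→M2→P5→Ref: bottleneck 1, flow now 4.
Augment Well→M1→P4→Ref: bottleneck 4, flow now 8.
Augment Well→P3→P5→Ref: bottleneck 7, flow now 15.
No augmenting path remains; maximum flow = 15.
By max-flow min-cut, the minimum cut capacity equals the max flow.
In the residual graph, reachable from Well: {Well}.
Min-cut edges: Well→M2 (4), Well→M1 (4), Well→P3 (7); capacity 4 + 4 + 7 = 15.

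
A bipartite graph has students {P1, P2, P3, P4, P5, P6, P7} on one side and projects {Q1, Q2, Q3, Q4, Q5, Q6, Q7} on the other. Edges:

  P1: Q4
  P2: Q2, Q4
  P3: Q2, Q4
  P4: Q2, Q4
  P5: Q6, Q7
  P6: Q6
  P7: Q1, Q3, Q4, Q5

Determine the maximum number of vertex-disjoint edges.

Unit-capacity flow: source→left, listed edges, right→sink; max matching = max flow.
Augmenting path P1→Q4 (+1); matched 1.
Augmenting path P2→Q2 (+1); matched 2.
Augmenting path P5→Q6 (+1); matched 3.
Augmenting path P7→Q1 (+1); matched 4.
Augmenting path P6→Q6→P5→Q7 (+1); matched 5.
No augmenting path remains; maximum matching = 5.
König certificate: {P5, P6, P7, Q2, Q4} is a vertex cover of size 5 (every listed pair touches it), so no matching can be larger.

5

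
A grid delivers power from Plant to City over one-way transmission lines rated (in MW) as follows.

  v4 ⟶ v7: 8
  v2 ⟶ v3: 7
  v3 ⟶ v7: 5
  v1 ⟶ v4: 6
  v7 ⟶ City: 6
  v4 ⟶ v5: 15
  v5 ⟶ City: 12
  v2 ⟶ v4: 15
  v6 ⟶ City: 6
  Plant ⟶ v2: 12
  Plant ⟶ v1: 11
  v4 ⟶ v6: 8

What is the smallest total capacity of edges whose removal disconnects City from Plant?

Augment Plant→v1→v4→v5→City: bottleneck 6, flow now 6.
Augment Plant→v2→v3→v7→City: bottleneck 5, flow now 11.
Augment Plant→v2→v4→v5→City: bottleneck 6, flow now 17.
Augment Plant→v2→v4→v6→City: bottleneck 1, flow now 18.
No augmenting path remains; maximum flow = 18.
By max-flow min-cut, the minimum cut capacity equals the max flow.
In the residual graph, reachable from Plant: {Plant, v1}.
Min-cut edges: Plant→v2 (12), v1→v4 (6); capacity 12 + 6 = 18.

18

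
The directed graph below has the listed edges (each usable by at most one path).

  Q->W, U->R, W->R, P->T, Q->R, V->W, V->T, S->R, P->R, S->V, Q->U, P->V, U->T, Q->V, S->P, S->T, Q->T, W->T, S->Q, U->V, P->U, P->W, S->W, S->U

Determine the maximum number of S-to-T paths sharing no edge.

Assign every edge capacity 1; by Menger, the answer equals the max flow.
Path S→T (+1); total 1.
Path S→P→T (+1); total 2.
Path S→Q→T (+1); total 3.
Path S→U→T (+1); total 4.
Path S→V→T (+1); total 5.
Path S→W→T (+1); total 6.
No residual S→T path; max flow = 6.
Certifying cut of size 6: {S→P, S→Q, S→T, S→U, S→V, S→W}.

6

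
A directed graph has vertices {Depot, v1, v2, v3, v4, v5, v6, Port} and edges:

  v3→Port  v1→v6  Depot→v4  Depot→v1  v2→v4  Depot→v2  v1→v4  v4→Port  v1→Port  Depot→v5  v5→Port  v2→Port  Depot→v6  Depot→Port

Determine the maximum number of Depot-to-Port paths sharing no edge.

5

Assign every edge capacity 1; by Menger, the answer equals the max flow.
Path Depot→Port (+1); total 1.
Path Depot→v1→Port (+1); total 2.
Path Depot→v2→Port (+1); total 3.
Path Depot→v4→Port (+1); total 4.
Path Depot→v5→Port (+1); total 5.
No residual Depot→Port path; max flow = 5.
Certifying cut of size 5: {Depot→Port, Depot→v1, Depot→v2, Depot→v4, Depot→v5}.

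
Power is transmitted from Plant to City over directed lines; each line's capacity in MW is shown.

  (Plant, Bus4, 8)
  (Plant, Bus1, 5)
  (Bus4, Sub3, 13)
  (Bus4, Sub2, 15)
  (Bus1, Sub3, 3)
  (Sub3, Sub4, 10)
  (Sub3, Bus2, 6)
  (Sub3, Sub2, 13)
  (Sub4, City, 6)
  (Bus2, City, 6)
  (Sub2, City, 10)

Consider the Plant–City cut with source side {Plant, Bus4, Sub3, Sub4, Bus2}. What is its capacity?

Edges leaving {Plant, Bus4, Sub3, Sub4, Bus2}: Plant→Bus1 (5), Bus4→Sub2 (15), Sub3→Sub2 (13), Sub4→City (6), Bus2→City (6).
Cut capacity = 5 + 15 + 13 + 6 + 6 = 45.

45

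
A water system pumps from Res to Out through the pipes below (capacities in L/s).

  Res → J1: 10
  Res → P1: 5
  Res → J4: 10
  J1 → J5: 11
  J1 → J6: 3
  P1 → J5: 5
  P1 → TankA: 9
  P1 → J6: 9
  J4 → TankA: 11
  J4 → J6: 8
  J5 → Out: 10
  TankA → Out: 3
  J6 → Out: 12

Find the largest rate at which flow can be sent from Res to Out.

Augment Res→J1→J5→Out: bottleneck 10, flow now 10.
Augment Res→P1→TankA→Out: bottleneck 3, flow now 13.
Augment Res→P1→J6→Out: bottleneck 2, flow now 15.
Augment Res→J4→J6→Out: bottleneck 8, flow now 23.
Augment Res→J4→TankA→P1→J6→Out: bottleneck 2, flow now 25. (uses reverse residual edge)
No augmenting path remains; maximum flow = 25.
In the residual graph, reachable from Res: {Res}.
Min-cut edges: Res→J1 (10), Res→P1 (5), Res→J4 (10); capacity 10 + 5 + 10 = 25.
This cut is saturated, so no flow can exceed 25.

25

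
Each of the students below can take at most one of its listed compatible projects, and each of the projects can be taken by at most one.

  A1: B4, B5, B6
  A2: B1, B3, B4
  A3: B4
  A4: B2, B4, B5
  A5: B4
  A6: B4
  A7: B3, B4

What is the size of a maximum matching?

Unit-capacity flow: source→left, listed edges, right→sink; max matching = max flow.
Augmenting path A1→B4 (+1); matched 1.
Augmenting path A2→B1 (+1); matched 2.
Augmenting path A4→B2 (+1); matched 3.
Augmenting path A7→B3 (+1); matched 4.
Augmenting path A3→B4→A1→B5 (+1); matched 5.
No augmenting path remains; maximum matching = 5.
König certificate: {A1, A2, A4, A7, B4} is a vertex cover of size 5 (every listed pair touches it), so no matching can be larger.

5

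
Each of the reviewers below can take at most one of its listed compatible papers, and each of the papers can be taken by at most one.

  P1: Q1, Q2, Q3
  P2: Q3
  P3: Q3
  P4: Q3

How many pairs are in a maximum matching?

Unit-capacity flow: source→left, listed edges, right→sink; max matching = max flow.
Augmenting path P1→Q1 (+1); matched 1.
Augmenting path P2→Q3 (+1); matched 2.
No augmenting path remains; maximum matching = 2.
König certificate: {P1, Q3} is a vertex cover of size 2 (every listed pair touches it), so no matching can be larger.

2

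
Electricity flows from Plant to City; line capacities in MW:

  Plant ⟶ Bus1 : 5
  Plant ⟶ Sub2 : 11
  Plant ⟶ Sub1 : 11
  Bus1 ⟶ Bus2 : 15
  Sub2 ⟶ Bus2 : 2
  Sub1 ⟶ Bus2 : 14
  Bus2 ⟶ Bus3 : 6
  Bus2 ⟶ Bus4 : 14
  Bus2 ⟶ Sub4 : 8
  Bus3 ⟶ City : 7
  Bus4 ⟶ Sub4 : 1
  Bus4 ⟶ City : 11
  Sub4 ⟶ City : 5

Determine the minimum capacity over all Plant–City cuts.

18

Augment Plant→Bus1→Bus2→Bus3→City: bottleneck 5, flow now 5.
Augment Plant→Sub2→Bus2→Bus3→City: bottleneck 1, flow now 6.
Augment Plant→Sub2→Bus2→Bus4→City: bottleneck 1, flow now 7.
Augment Plant→Sub1→Bus2→Bus4→City: bottleneck 10, flow now 17.
Augment Plant→Sub1→Bus2→Sub4→City: bottleneck 1, flow now 18.
No augmenting path remains; maximum flow = 18.
By max-flow min-cut, the minimum cut capacity equals the max flow.
In the residual graph, reachable from Plant: {Plant, Sub2}.
Min-cut edges: Plant→Bus1 (5), Plant→Sub1 (11), Sub2→Bus2 (2); capacity 5 + 11 + 2 = 18.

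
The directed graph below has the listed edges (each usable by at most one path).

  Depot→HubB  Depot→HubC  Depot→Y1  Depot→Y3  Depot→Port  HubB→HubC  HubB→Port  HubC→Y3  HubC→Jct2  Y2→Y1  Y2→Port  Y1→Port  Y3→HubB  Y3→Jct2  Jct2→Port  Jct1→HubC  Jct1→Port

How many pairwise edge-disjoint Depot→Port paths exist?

4

Assign every edge capacity 1; by Menger, the answer equals the max flow.
Path Depot→Port (+1); total 1.
Path Depot→HubB→Port (+1); total 2.
Path Depot→Y1→Port (+1); total 3.
Path Depot→HubC→Jct2→Port (+1); total 4.
No residual Depot→Port path; max flow = 4.
Certifying cut of size 4: {Depot→Port, Depot→Y1, HubB→Port, Jct2→Port}.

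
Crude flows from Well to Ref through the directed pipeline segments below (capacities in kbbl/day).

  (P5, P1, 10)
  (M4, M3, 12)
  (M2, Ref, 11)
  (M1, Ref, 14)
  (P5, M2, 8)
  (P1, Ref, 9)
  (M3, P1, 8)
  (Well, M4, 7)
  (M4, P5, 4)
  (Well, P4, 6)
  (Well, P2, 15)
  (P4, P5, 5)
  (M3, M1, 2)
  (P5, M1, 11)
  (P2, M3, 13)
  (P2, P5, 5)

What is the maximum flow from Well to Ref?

24

Augment Well→P4→P5→M1→Ref: bottleneck 5, flow now 5.
Augment Well→M4→M3→M1→Ref: bottleneck 2, flow now 7.
Augment Well→M4→M3→P1→Ref: bottleneck 5, flow now 12.
Augment Well→P2→M3→P1→Ref: bottleneck 3, flow now 15.
Augment Well→P2→P5→M1→Ref: bottleneck 5, flow now 20.
Augment Well→P2→M3→M4→P5→M1→Ref: bottleneck 1, flow now 21. (uses reverse residual edge)
Augment Well→P2→M3→M4→P5→P1→Ref: bottleneck 1, flow now 22. (uses reverse residual edge)
Augment Well→P2→M3→M4→P5→M2→Ref: bottleneck 2, flow now 24. (uses reverse residual edge)
No augmenting path remains; maximum flow = 24.
In the residual graph, reachable from Well: {Well, P4, M4, P2, M3}.
Min-cut edges: P4→P5 (5), M4→P5 (4), P2→P5 (5), M3→M1 (2), M3→P1 (8); capacity 5 + 4 + 5 + 2 + 8 = 24.
This cut is saturated, so no flow can exceed 24.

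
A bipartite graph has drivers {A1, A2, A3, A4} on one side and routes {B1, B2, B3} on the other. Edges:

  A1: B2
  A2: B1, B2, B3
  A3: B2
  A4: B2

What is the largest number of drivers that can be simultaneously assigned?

2

Unit-capacity flow: source→left, listed edges, right→sink; max matching = max flow.
Augmenting path A1→B2 (+1); matched 1.
Augmenting path A2→B1 (+1); matched 2.
No augmenting path remains; maximum matching = 2.
König certificate: {A2, B2} is a vertex cover of size 2 (every listed pair touches it), so no matching can be larger.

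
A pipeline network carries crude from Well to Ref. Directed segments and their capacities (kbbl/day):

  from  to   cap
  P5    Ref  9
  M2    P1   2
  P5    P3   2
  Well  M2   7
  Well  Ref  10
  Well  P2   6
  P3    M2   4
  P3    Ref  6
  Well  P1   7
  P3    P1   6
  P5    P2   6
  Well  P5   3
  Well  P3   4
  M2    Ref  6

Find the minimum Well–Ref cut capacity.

23

Augment Well→Ref: bottleneck 10, flow now 10.
Augment Well→P5→Ref: bottleneck 3, flow now 13.
Augment Well→P3→Ref: bottleneck 4, flow now 17.
Augment Well→M2→Ref: bottleneck 6, flow now 23.
No augmenting path remains; maximum flow = 23.
By max-flow min-cut, the minimum cut capacity equals the max flow.
In the residual graph, reachable from Well: {Well, P2, M2, P1}.
Min-cut edges: Well→P5 (3), Well→P3 (4), Well→Ref (10), M2→Ref (6); capacity 3 + 4 + 10 + 6 = 23.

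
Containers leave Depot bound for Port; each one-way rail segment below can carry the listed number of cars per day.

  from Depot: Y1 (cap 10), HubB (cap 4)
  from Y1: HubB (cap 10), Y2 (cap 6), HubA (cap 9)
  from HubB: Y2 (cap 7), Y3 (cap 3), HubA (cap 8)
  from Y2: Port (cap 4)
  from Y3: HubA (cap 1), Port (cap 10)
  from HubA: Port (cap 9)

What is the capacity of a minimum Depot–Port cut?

14

Augment Depot→Y1→Y2→Port: bottleneck 4, flow now 4.
Augment Depot→Y1→HubA→Port: bottleneck 6, flow now 10.
Augment Depot→HubB→Y3→Port: bottleneck 3, flow now 13.
Augment Depot→HubB→HubA→Port: bottleneck 1, flow now 14.
No augmenting path remains; maximum flow = 14.
By max-flow min-cut, the minimum cut capacity equals the max flow.
In the residual graph, reachable from Depot: {Depot}.
Min-cut edges: Depot→Y1 (10), Depot→HubB (4); capacity 10 + 4 = 14.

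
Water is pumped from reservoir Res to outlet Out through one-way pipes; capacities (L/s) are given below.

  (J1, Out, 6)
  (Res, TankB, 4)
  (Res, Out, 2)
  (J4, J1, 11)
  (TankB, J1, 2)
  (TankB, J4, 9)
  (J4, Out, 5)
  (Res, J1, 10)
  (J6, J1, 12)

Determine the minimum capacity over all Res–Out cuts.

12

Augment Res→Out: bottleneck 2, flow now 2.
Augment Res→J1→Out: bottleneck 6, flow now 8.
Augment Res→TankB→J4→Out: bottleneck 4, flow now 12.
No augmenting path remains; maximum flow = 12.
By max-flow min-cut, the minimum cut capacity equals the max flow.
In the residual graph, reachable from Res: {Res, J1}.
Min-cut edges: Res→TankB (4), Res→Out (2), J1→Out (6); capacity 4 + 2 + 6 = 12.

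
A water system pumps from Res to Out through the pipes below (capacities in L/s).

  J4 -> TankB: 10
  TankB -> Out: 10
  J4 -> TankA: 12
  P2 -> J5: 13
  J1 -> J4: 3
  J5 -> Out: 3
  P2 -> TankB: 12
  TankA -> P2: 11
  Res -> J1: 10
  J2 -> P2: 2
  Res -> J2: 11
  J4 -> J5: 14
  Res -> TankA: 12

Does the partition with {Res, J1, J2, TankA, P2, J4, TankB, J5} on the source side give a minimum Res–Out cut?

Given cut capacity: 10 + 3 = 13.
Augment Res→J1→J4→TankB→Out: bottleneck 3, flow now 3.
Augment Res→J2→P2→TankB→Out: bottleneck 2, flow now 5.
Augment Res→TankA→P2→TankB→Out: bottleneck 5, flow now 10.
Augment Res→TankA→P2→J5→Out: bottleneck 3, flow now 13.
No augmenting path remains; maximum flow = 13.
Cut capacity 13 equals the max flow, so it is a minimum cut.

Yes — it is a minimum cut (capacity 13).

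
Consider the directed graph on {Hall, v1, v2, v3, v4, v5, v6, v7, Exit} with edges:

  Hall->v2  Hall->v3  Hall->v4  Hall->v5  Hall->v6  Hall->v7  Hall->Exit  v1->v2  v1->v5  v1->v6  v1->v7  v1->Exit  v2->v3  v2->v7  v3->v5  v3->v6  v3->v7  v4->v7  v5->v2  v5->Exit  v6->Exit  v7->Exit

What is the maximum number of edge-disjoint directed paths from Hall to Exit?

4

Assign every edge capacity 1; by Menger, the answer equals the max flow.
Path Hall→Exit (+1); total 1.
Path Hall→v5→Exit (+1); total 2.
Path Hall→v6→Exit (+1); total 3.
Path Hall→v7→Exit (+1); total 4.
No residual Hall→Exit path; max flow = 4.
Certifying cut of size 4: {Hall→Exit, v5→Exit, v6→Exit, v7→Exit}.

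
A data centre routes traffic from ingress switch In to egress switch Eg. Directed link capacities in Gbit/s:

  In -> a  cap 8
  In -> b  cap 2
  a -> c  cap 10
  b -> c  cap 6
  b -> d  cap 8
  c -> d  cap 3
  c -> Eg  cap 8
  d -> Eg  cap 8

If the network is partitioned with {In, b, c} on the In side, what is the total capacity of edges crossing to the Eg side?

27

Edges leaving {In, b, c}: In→a (8), b→d (8), c→d (3), c→Eg (8).
Cut capacity = 8 + 8 + 3 + 8 = 27.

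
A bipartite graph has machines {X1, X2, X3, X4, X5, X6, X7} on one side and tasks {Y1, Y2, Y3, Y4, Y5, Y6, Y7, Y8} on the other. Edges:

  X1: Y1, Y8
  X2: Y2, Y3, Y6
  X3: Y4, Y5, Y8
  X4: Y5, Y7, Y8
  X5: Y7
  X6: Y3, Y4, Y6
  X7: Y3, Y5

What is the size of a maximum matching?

Unit-capacity flow: source→left, listed edges, right→sink; max matching = max flow.
Augmenting path X1→Y1 (+1); matched 1.
Augmenting path X2→Y2 (+1); matched 2.
Augmenting path X3→Y4 (+1); matched 3.
Augmenting path X4→Y5 (+1); matched 4.
Augmenting path X5→Y7 (+1); matched 5.
Augmenting path X6→Y3 (+1); matched 6.
Augmenting path X7→Y3→X6→Y6 (+1); matched 7.
No augmenting path remains; maximum matching = 7.
König certificate: {X1, X2, X3, X4, X5, X6, X7} is a vertex cover of size 7 (every listed pair touches it), so no matching can be larger.

7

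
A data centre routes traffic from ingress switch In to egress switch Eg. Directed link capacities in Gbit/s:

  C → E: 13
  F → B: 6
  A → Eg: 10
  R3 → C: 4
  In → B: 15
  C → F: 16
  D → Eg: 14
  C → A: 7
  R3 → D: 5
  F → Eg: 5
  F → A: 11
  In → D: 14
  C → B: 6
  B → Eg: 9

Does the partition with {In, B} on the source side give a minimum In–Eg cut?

Yes — it is a minimum cut (capacity 23).

Given cut capacity: 14 + 9 = 23.
Augment In→B→Eg: bottleneck 9, flow now 9.
Augment In→D→Eg: bottleneck 14, flow now 23.
No augmenting path remains; maximum flow = 23.
Cut capacity 23 equals the max flow, so it is a minimum cut.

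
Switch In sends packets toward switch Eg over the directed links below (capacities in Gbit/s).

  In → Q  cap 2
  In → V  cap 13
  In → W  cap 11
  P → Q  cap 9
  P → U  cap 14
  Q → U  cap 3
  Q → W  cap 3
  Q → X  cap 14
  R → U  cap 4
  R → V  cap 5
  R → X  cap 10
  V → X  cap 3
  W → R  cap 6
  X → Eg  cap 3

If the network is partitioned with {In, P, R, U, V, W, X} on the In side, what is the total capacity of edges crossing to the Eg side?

14

Edges leaving {In, P, R, U, V, W, X}: In→Q (2), P→Q (9), X→Eg (3).
Cut capacity = 2 + 9 + 3 = 14.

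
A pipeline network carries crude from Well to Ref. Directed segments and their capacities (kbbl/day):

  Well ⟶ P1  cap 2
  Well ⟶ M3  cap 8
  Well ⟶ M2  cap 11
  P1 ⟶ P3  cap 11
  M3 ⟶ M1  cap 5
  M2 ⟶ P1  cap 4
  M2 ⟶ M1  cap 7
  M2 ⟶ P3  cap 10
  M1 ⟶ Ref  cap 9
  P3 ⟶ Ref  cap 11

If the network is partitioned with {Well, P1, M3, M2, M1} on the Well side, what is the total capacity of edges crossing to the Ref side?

Edges leaving {Well, P1, M3, M2, M1}: P1→P3 (11), M2→P3 (10), M1→Ref (9).
Cut capacity = 11 + 10 + 9 = 30.

30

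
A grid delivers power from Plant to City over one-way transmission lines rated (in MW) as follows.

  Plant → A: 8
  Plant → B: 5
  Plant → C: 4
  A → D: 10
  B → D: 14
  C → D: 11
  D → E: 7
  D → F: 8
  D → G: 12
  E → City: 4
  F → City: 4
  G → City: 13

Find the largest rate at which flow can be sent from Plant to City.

17

Augment Plant→A→D→E→City: bottleneck 4, flow now 4.
Augment Plant→A→D→F→City: bottleneck 4, flow now 8.
Augment Plant→B→D→G→City: bottleneck 5, flow now 13.
Augment Plant→C→D→G→City: bottleneck 4, flow now 17.
No augmenting path remains; maximum flow = 17.
In the residual graph, reachable from Plant: {Plant}.
Min-cut edges: Plant→A (8), Plant→B (5), Plant→C (4); capacity 8 + 5 + 4 = 17.
This cut is saturated, so no flow can exceed 17.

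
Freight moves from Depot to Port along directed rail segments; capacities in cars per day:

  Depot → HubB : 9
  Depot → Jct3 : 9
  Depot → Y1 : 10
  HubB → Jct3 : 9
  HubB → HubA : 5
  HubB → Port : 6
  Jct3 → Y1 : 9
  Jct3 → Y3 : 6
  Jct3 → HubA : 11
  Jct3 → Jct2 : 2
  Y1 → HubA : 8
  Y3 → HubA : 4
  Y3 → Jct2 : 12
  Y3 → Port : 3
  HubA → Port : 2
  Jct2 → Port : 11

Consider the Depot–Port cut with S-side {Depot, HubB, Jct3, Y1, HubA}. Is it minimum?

Yes — it is a minimum cut (capacity 16).

Given cut capacity: 6 + 6 + 2 + 2 = 16.
Augment Depot→HubB→Port: bottleneck 6, flow now 6.
Augment Depot→HubB→HubA→Port: bottleneck 2, flow now 8.
Augment Depot→Jct3→Y3→Port: bottleneck 3, flow now 11.
Augment Depot→Jct3→Jct2→Port: bottleneck 2, flow now 13.
Augment Depot→Jct3→Y3→Jct2→Port: bottleneck 3, flow now 16.
No augmenting path remains; maximum flow = 16.
Cut capacity 16 equals the max flow, so it is a minimum cut.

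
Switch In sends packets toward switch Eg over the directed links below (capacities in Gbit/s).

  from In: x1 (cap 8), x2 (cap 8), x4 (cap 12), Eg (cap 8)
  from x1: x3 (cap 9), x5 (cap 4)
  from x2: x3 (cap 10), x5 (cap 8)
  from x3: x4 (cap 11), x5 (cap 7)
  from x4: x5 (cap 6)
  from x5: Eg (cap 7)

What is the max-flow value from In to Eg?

15

Augment In→Eg: bottleneck 8, flow now 8.
Augment In→x1→x5→Eg: bottleneck 4, flow now 12.
Augment In→x2→x5→Eg: bottleneck 3, flow now 15.
No augmenting path remains; maximum flow = 15.
In the residual graph, reachable from In: {In, x1, x2, x3, x4, x5}.
Min-cut edges: In→Eg (8), x5→Eg (7); capacity 8 + 7 = 15.
This cut is saturated, so no flow can exceed 15.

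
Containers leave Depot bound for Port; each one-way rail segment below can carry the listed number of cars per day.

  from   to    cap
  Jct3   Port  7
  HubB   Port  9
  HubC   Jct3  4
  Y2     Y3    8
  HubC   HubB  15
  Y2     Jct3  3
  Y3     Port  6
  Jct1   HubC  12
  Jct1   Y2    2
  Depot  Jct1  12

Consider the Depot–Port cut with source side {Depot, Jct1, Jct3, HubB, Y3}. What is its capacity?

Edges leaving {Depot, Jct1, Jct3, HubB, Y3}: Jct1→HubC (12), Jct1→Y2 (2), Jct3→Port (7), HubB→Port (9), Y3→Port (6).
Cut capacity = 12 + 2 + 7 + 9 + 6 = 36.

36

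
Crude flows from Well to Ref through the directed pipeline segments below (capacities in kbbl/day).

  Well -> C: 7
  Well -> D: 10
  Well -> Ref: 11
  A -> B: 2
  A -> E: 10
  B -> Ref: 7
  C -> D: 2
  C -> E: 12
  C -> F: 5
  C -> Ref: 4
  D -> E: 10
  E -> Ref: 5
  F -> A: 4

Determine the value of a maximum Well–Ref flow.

Augment Well→Ref: bottleneck 11, flow now 11.
Augment Well→C→Ref: bottleneck 4, flow now 15.
Augment Well→C→E→Ref: bottleneck 3, flow now 18.
Augment Well→D→E→Ref: bottleneck 2, flow now 20.
Augment Well→D→E→C→F→A→B→Ref: bottleneck 2, flow now 22. (uses reverse residual edge)
No augmenting path remains; maximum flow = 22.
In the residual graph, reachable from Well: {Well, A, C, D, E, F}.
Min-cut edges: Well→Ref (11), A→B (2), C→Ref (4), E→Ref (5); capacity 11 + 2 + 4 + 5 = 22.
This cut is saturated, so no flow can exceed 22.

22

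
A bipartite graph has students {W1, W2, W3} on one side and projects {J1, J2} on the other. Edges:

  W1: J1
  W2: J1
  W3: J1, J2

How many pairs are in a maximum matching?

Unit-capacity flow: source→left, listed edges, right→sink; max matching = max flow.
Augmenting path W1→J1 (+1); matched 1.
Augmenting path W3→J2 (+1); matched 2.
No augmenting path remains; maximum matching = 2.
König certificate: {W3, J1} is a vertex cover of size 2 (every listed pair touches it), so no matching can be larger.

2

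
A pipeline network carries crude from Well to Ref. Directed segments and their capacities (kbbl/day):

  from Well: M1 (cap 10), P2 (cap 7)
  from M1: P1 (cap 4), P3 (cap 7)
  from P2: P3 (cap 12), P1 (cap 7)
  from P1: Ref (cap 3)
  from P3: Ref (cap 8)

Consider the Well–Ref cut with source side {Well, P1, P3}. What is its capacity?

28

Edges leaving {Well, P1, P3}: Well→M1 (10), Well→P2 (7), P1→Ref (3), P3→Ref (8).
Cut capacity = 10 + 7 + 3 + 8 = 28.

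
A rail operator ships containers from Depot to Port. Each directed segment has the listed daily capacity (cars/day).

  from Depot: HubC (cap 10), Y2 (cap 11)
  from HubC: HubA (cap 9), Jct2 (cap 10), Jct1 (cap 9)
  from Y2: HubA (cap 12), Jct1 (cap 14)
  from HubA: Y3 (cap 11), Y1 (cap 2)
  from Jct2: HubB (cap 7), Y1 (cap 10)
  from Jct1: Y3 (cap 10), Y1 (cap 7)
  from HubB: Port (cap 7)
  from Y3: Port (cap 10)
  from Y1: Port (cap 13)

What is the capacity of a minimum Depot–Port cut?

Augment Depot→HubC→HubA→Y3→Port: bottleneck 9, flow now 9.
Augment Depot→HubC→Jct2→HubB→Port: bottleneck 1, flow now 10.
Augment Depot→Y2→HubA→Y3→Port: bottleneck 1, flow now 11.
Augment Depot→Y2→HubA→Y1→Port: bottleneck 2, flow now 13.
Augment Depot→Y2→Jct1→Y1→Port: bottleneck 7, flow now 20.
Augment Depot→Y2→HubA→HubC→Jct2→HubB→Port: bottleneck 1, flow now 21. (uses reverse residual edge)
No augmenting path remains; maximum flow = 21.
By max-flow min-cut, the minimum cut capacity equals the max flow.
In the residual graph, reachable from Depot: {Depot}.
Min-cut edges: Depot→HubC (10), Depot→Y2 (11); capacity 10 + 11 = 21.

21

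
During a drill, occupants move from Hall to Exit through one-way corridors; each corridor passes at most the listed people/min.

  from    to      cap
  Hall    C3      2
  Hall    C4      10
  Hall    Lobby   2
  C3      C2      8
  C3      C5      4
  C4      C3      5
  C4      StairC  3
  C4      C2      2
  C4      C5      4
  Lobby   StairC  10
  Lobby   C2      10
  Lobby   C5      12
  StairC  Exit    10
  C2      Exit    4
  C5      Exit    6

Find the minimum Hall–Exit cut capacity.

14

Augment Hall→C3→C2→Exit: bottleneck 2, flow now 2.
Augment Hall→C4→StairC→Exit: bottleneck 3, flow now 5.
Augment Hall→C4→C2→Exit: bottleneck 2, flow now 7.
Augment Hall→C4→C5→Exit: bottleneck 4, flow now 11.
Augment Hall→Lobby→StairC→Exit: bottleneck 2, flow now 13.
Augment Hall→C4→C3→C5→Exit: bottleneck 1, flow now 14.
No augmenting path remains; maximum flow = 14.
By max-flow min-cut, the minimum cut capacity equals the max flow.
In the residual graph, reachable from Hall: {Hall}.
Min-cut edges: Hall→C3 (2), Hall→C4 (10), Hall→Lobby (2); capacity 2 + 10 + 2 = 14.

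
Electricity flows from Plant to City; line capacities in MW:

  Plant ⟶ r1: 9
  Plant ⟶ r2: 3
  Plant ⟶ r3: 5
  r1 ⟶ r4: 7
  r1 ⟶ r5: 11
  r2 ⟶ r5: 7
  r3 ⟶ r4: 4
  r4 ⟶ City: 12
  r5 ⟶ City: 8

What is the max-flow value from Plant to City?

16

Augment Plant→r1→r4→City: bottleneck 7, flow now 7.
Augment Plant→r1→r5→City: bottleneck 2, flow now 9.
Augment Plant→r2→r5→City: bottleneck 3, flow now 12.
Augment Plant→r3→r4→City: bottleneck 4, flow now 16.
No augmenting path remains; maximum flow = 16.
In the residual graph, reachable from Plant: {Plant, r3}.
Min-cut edges: Plant→r1 (9), Plant→r2 (3), r3→r4 (4); capacity 9 + 3 + 4 = 16.
This cut is saturated, so no flow can exceed 16.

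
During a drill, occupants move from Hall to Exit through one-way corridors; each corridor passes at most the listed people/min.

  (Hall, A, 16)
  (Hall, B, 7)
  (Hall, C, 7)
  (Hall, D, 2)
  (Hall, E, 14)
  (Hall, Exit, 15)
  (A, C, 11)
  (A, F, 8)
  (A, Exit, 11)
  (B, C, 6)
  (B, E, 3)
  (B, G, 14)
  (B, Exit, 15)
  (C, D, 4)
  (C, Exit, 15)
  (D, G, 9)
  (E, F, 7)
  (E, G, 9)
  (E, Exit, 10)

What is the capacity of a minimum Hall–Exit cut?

Augment Hall→Exit: bottleneck 15, flow now 15.
Augment Hall→A→Exit: bottleneck 11, flow now 26.
Augment Hall→B→Exit: bottleneck 7, flow now 33.
Augment Hall→C→Exit: bottleneck 7, flow now 40.
Augment Hall→E→Exit: bottleneck 10, flow now 50.
Augment Hall→A→C→Exit: bottleneck 5, flow now 55.
No augmenting path remains; maximum flow = 55.
By max-flow min-cut, the minimum cut capacity equals the max flow.
In the residual graph, reachable from Hall: {Hall, D, E, F, G}.
Min-cut edges: Hall→A (16), Hall→B (7), Hall→C (7), Hall→Exit (15), E→Exit (10); capacity 16 + 7 + 7 + 15 + 10 = 55.

55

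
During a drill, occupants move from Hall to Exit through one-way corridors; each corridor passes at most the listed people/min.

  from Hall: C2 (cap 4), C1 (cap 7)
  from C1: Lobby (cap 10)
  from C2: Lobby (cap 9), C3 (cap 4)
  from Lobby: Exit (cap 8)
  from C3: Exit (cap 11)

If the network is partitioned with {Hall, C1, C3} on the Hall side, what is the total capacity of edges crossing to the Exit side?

Edges leaving {Hall, C1, C3}: Hall→C2 (4), C1→Lobby (10), C3→Exit (11).
Cut capacity = 4 + 10 + 11 = 25.

25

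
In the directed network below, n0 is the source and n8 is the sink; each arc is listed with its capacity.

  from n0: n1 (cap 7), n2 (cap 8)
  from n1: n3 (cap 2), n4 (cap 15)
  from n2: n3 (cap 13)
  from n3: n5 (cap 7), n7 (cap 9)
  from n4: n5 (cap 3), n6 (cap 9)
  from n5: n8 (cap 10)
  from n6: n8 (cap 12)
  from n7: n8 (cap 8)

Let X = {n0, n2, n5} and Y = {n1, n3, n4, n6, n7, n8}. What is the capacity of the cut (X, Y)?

Edges leaving {n0, n2, n5}: n0→n1 (7), n2→n3 (13), n5→n8 (10).
Cut capacity = 7 + 13 + 10 = 30.

30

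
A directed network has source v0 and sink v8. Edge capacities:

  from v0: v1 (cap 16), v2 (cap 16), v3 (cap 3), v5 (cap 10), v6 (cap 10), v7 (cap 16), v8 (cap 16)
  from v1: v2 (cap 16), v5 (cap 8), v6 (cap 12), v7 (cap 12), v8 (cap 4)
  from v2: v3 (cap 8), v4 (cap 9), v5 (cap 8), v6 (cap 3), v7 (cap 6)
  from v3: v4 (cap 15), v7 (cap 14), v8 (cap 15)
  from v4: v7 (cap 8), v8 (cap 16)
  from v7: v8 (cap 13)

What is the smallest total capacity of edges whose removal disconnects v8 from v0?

53

Augment v0→v8: bottleneck 16, flow now 16.
Augment v0→v1→v8: bottleneck 4, flow now 20.
Augment v0→v3→v8: bottleneck 3, flow now 23.
Augment v0→v7→v8: bottleneck 13, flow now 36.
Augment v0→v2→v3→v8: bottleneck 8, flow now 44.
Augment v0→v2→v4→v8: bottleneck 8, flow now 52.
Augment v0→v1→v2→v4→v8: bottleneck 1, flow now 53.
No augmenting path remains; maximum flow = 53.
By max-flow min-cut, the minimum cut capacity equals the max flow.
In the residual graph, reachable from v0: {v0, v1, v2, v5, v6, v7}.
Min-cut edges: v0→v3 (3), v0→v8 (16), v1→v8 (4), v2→v3 (8), v2→v4 (9), v7→v8 (13); capacity 3 + 16 + 4 + 8 + 9 + 13 = 53.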